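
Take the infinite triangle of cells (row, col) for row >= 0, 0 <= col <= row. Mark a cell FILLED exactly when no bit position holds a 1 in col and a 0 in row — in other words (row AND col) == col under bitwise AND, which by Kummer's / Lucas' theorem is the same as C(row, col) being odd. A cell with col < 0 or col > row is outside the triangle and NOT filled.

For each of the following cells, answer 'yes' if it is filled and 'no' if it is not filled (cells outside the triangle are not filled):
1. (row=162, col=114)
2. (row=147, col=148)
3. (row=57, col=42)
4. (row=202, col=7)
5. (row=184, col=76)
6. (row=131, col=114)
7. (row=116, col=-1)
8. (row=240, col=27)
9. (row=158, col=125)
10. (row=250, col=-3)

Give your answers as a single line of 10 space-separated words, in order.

Answer: no no no no no no no no no no

Derivation:
(162,114): row=0b10100010, col=0b1110010, row AND col = 0b100010 = 34; 34 != 114 -> empty
(147,148): col outside [0, 147] -> not filled
(57,42): row=0b111001, col=0b101010, row AND col = 0b101000 = 40; 40 != 42 -> empty
(202,7): row=0b11001010, col=0b111, row AND col = 0b10 = 2; 2 != 7 -> empty
(184,76): row=0b10111000, col=0b1001100, row AND col = 0b1000 = 8; 8 != 76 -> empty
(131,114): row=0b10000011, col=0b1110010, row AND col = 0b10 = 2; 2 != 114 -> empty
(116,-1): col outside [0, 116] -> not filled
(240,27): row=0b11110000, col=0b11011, row AND col = 0b10000 = 16; 16 != 27 -> empty
(158,125): row=0b10011110, col=0b1111101, row AND col = 0b11100 = 28; 28 != 125 -> empty
(250,-3): col outside [0, 250] -> not filled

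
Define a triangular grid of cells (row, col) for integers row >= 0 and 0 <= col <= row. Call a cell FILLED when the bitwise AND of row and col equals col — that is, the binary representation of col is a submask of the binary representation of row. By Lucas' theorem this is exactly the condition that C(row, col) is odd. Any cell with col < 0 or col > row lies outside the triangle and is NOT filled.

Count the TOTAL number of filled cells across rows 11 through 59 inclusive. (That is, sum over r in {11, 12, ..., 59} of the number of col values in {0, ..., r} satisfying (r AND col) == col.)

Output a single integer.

r11=1011 pc3: +8 =8
r12=1100 pc2: +4 =12
r13=1101 pc3: +8 =20
r14=1110 pc3: +8 =28
r15=1111 pc4: +16 =44
r16=10000 pc1: +2 =46
r17=10001 pc2: +4 =50
r18=10010 pc2: +4 =54
r19=10011 pc3: +8 =62
r20=10100 pc2: +4 =66
r21=10101 pc3: +8 =74
r22=10110 pc3: +8 =82
r23=10111 pc4: +16 =98
r24=11000 pc2: +4 =102
r25=11001 pc3: +8 =110
r26=11010 pc3: +8 =118
r27=11011 pc4: +16 =134
r28=11100 pc3: +8 =142
r29=11101 pc4: +16 =158
r30=11110 pc4: +16 =174
r31=11111 pc5: +32 =206
r32=100000 pc1: +2 =208
r33=100001 pc2: +4 =212
r34=100010 pc2: +4 =216
r35=100011 pc3: +8 =224
r36=100100 pc2: +4 =228
r37=100101 pc3: +8 =236
r38=100110 pc3: +8 =244
r39=100111 pc4: +16 =260
r40=101000 pc2: +4 =264
r41=101001 pc3: +8 =272
r42=101010 pc3: +8 =280
r43=101011 pc4: +16 =296
r44=101100 pc3: +8 =304
r45=101101 pc4: +16 =320
r46=101110 pc4: +16 =336
r47=101111 pc5: +32 =368
r48=110000 pc2: +4 =372
r49=110001 pc3: +8 =380
r50=110010 pc3: +8 =388
r51=110011 pc4: +16 =404
r52=110100 pc3: +8 =412
r53=110101 pc4: +16 =428
r54=110110 pc4: +16 =444
r55=110111 pc5: +32 =476
r56=111000 pc3: +8 =484
r57=111001 pc4: +16 =500
r58=111010 pc4: +16 =516
r59=111011 pc5: +32 =548

Answer: 548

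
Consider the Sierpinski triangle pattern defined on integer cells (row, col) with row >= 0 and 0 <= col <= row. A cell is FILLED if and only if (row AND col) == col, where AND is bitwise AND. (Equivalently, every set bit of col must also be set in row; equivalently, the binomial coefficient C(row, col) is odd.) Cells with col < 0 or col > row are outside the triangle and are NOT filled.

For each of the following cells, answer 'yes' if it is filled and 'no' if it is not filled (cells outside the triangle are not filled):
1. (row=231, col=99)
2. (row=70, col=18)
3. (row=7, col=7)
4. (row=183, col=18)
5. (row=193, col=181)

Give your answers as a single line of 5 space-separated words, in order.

(231,99): row=0b11100111, col=0b1100011, row AND col = 0b1100011 = 99; 99 == 99 -> filled
(70,18): row=0b1000110, col=0b10010, row AND col = 0b10 = 2; 2 != 18 -> empty
(7,7): row=0b111, col=0b111, row AND col = 0b111 = 7; 7 == 7 -> filled
(183,18): row=0b10110111, col=0b10010, row AND col = 0b10010 = 18; 18 == 18 -> filled
(193,181): row=0b11000001, col=0b10110101, row AND col = 0b10000001 = 129; 129 != 181 -> empty

Answer: yes no yes yes no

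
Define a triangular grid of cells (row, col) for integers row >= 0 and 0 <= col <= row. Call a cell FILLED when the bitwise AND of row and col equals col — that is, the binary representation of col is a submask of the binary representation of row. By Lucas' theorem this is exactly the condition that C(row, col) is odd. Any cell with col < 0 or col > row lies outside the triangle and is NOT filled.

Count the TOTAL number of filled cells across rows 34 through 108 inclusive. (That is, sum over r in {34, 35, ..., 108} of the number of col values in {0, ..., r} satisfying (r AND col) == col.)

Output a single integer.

Answer: 1162

Derivation:
r34=100010 pc2: +4 =4
r35=100011 pc3: +8 =12
r36=100100 pc2: +4 =16
r37=100101 pc3: +8 =24
r38=100110 pc3: +8 =32
r39=100111 pc4: +16 =48
r40=101000 pc2: +4 =52
r41=101001 pc3: +8 =60
r42=101010 pc3: +8 =68
r43=101011 pc4: +16 =84
r44=101100 pc3: +8 =92
r45=101101 pc4: +16 =108
r46=101110 pc4: +16 =124
r47=101111 pc5: +32 =156
r48=110000 pc2: +4 =160
r49=110001 pc3: +8 =168
r50=110010 pc3: +8 =176
r51=110011 pc4: +16 =192
r52=110100 pc3: +8 =200
r53=110101 pc4: +16 =216
r54=110110 pc4: +16 =232
r55=110111 pc5: +32 =264
r56=111000 pc3: +8 =272
r57=111001 pc4: +16 =288
r58=111010 pc4: +16 =304
r59=111011 pc5: +32 =336
r60=111100 pc4: +16 =352
r61=111101 pc5: +32 =384
r62=111110 pc5: +32 =416
r63=111111 pc6: +64 =480
r64=1000000 pc1: +2 =482
r65=1000001 pc2: +4 =486
r66=1000010 pc2: +4 =490
r67=1000011 pc3: +8 =498
r68=1000100 pc2: +4 =502
r69=1000101 pc3: +8 =510
r70=1000110 pc3: +8 =518
r71=1000111 pc4: +16 =534
r72=1001000 pc2: +4 =538
r73=1001001 pc3: +8 =546
r74=1001010 pc3: +8 =554
r75=1001011 pc4: +16 =570
r76=1001100 pc3: +8 =578
r77=1001101 pc4: +16 =594
r78=1001110 pc4: +16 =610
r79=1001111 pc5: +32 =642
r80=1010000 pc2: +4 =646
r81=1010001 pc3: +8 =654
r82=1010010 pc3: +8 =662
r83=1010011 pc4: +16 =678
r84=1010100 pc3: +8 =686
r85=1010101 pc4: +16 =702
r86=1010110 pc4: +16 =718
r87=1010111 pc5: +32 =750
r88=1011000 pc3: +8 =758
r89=1011001 pc4: +16 =774
r90=1011010 pc4: +16 =790
r91=1011011 pc5: +32 =822
r92=1011100 pc4: +16 =838
r93=1011101 pc5: +32 =870
r94=1011110 pc5: +32 =902
r95=1011111 pc6: +64 =966
r96=1100000 pc2: +4 =970
r97=1100001 pc3: +8 =978
r98=1100010 pc3: +8 =986
r99=1100011 pc4: +16 =1002
r100=1100100 pc3: +8 =1010
r101=1100101 pc4: +16 =1026
r102=1100110 pc4: +16 =1042
r103=1100111 pc5: +32 =1074
r104=1101000 pc3: +8 =1082
r105=1101001 pc4: +16 =1098
r106=1101010 pc4: +16 =1114
r107=1101011 pc5: +32 =1146
r108=1101100 pc4: +16 =1162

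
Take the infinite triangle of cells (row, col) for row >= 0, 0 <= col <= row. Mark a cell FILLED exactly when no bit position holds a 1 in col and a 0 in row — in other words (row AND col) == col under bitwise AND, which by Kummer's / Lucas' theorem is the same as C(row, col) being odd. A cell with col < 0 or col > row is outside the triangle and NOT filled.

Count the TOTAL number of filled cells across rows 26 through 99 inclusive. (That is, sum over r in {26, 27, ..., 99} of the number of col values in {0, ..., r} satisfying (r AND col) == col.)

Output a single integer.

r26=11010 pc3: +8 =8
r27=11011 pc4: +16 =24
r28=11100 pc3: +8 =32
r29=11101 pc4: +16 =48
r30=11110 pc4: +16 =64
r31=11111 pc5: +32 =96
r32=100000 pc1: +2 =98
r33=100001 pc2: +4 =102
r34=100010 pc2: +4 =106
r35=100011 pc3: +8 =114
r36=100100 pc2: +4 =118
r37=100101 pc3: +8 =126
r38=100110 pc3: +8 =134
r39=100111 pc4: +16 =150
r40=101000 pc2: +4 =154
r41=101001 pc3: +8 =162
r42=101010 pc3: +8 =170
r43=101011 pc4: +16 =186
r44=101100 pc3: +8 =194
r45=101101 pc4: +16 =210
r46=101110 pc4: +16 =226
r47=101111 pc5: +32 =258
r48=110000 pc2: +4 =262
r49=110001 pc3: +8 =270
r50=110010 pc3: +8 =278
r51=110011 pc4: +16 =294
r52=110100 pc3: +8 =302
r53=110101 pc4: +16 =318
r54=110110 pc4: +16 =334
r55=110111 pc5: +32 =366
r56=111000 pc3: +8 =374
r57=111001 pc4: +16 =390
r58=111010 pc4: +16 =406
r59=111011 pc5: +32 =438
r60=111100 pc4: +16 =454
r61=111101 pc5: +32 =486
r62=111110 pc5: +32 =518
r63=111111 pc6: +64 =582
r64=1000000 pc1: +2 =584
r65=1000001 pc2: +4 =588
r66=1000010 pc2: +4 =592
r67=1000011 pc3: +8 =600
r68=1000100 pc2: +4 =604
r69=1000101 pc3: +8 =612
r70=1000110 pc3: +8 =620
r71=1000111 pc4: +16 =636
r72=1001000 pc2: +4 =640
r73=1001001 pc3: +8 =648
r74=1001010 pc3: +8 =656
r75=1001011 pc4: +16 =672
r76=1001100 pc3: +8 =680
r77=1001101 pc4: +16 =696
r78=1001110 pc4: +16 =712
r79=1001111 pc5: +32 =744
r80=1010000 pc2: +4 =748
r81=1010001 pc3: +8 =756
r82=1010010 pc3: +8 =764
r83=1010011 pc4: +16 =780
r84=1010100 pc3: +8 =788
r85=1010101 pc4: +16 =804
r86=1010110 pc4: +16 =820
r87=1010111 pc5: +32 =852
r88=1011000 pc3: +8 =860
r89=1011001 pc4: +16 =876
r90=1011010 pc4: +16 =892
r91=1011011 pc5: +32 =924
r92=1011100 pc4: +16 =940
r93=1011101 pc5: +32 =972
r94=1011110 pc5: +32 =1004
r95=1011111 pc6: +64 =1068
r96=1100000 pc2: +4 =1072
r97=1100001 pc3: +8 =1080
r98=1100010 pc3: +8 =1088
r99=1100011 pc4: +16 =1104

Answer: 1104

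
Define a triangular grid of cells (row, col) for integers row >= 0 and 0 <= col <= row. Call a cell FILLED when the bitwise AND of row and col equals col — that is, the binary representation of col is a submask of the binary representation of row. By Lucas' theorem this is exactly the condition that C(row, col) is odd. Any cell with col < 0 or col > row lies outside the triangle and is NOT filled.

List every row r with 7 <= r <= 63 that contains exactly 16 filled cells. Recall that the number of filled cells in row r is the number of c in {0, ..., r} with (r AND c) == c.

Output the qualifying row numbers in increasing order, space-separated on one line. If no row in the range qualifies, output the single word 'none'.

Row r has 2^popcount(r) filled cells, so we need popcount(r) = log2(16) = 4.
Scan r = 7..63 and keep those with exactly 4 one-bits:
r=7=111 popcount=3 -> skip
r=8=1000 popcount=1 -> skip
r=9=1001 popcount=2 -> skip
r=10=1010 popcount=2 -> skip
r=11=1011 popcount=3 -> skip
r=12=1100 popcount=2 -> skip
r=13=1101 popcount=3 -> skip
r=14=1110 popcount=3 -> skip
r=15=1111 popcount=4 -> KEEP
r=16=10000 popcount=1 -> skip
r=17=10001 popcount=2 -> skip
r=18=10010 popcount=2 -> skip
r=19=10011 popcount=3 -> skip
r=20=10100 popcount=2 -> skip
r=21=10101 popcount=3 -> skip
r=22=10110 popcount=3 -> skip
r=23=10111 popcount=4 -> KEEP
r=24=11000 popcount=2 -> skip
r=25=11001 popcount=3 -> skip
r=26=11010 popcount=3 -> skip
r=27=11011 popcount=4 -> KEEP
r=28=11100 popcount=3 -> skip
r=29=11101 popcount=4 -> KEEP
r=30=11110 popcount=4 -> KEEP
r=31=11111 popcount=5 -> skip
r=32=100000 popcount=1 -> skip
r=33=100001 popcount=2 -> skip
r=34=100010 popcount=2 -> skip
r=35=100011 popcount=3 -> skip
r=36=100100 popcount=2 -> skip
r=37=100101 popcount=3 -> skip
r=38=100110 popcount=3 -> skip
r=39=100111 popcount=4 -> KEEP
r=40=101000 popcount=2 -> skip
r=41=101001 popcount=3 -> skip
r=42=101010 popcount=3 -> skip
r=43=101011 popcount=4 -> KEEP
r=44=101100 popcount=3 -> skip
r=45=101101 popcount=4 -> KEEP
r=46=101110 popcount=4 -> KEEP
r=47=101111 popcount=5 -> skip
r=48=110000 popcount=2 -> skip
r=49=110001 popcount=3 -> skip
r=50=110010 popcount=3 -> skip
r=51=110011 popcount=4 -> KEEP
r=52=110100 popcount=3 -> skip
r=53=110101 popcount=4 -> KEEP
r=54=110110 popcount=4 -> KEEP
r=55=110111 popcount=5 -> skip
r=56=111000 popcount=3 -> skip
r=57=111001 popcount=4 -> KEEP
r=58=111010 popcount=4 -> KEEP
r=59=111011 popcount=5 -> skip
r=60=111100 popcount=4 -> KEEP
r=61=111101 popcount=5 -> skip
r=62=111110 popcount=5 -> skip
r=63=111111 popcount=6 -> skip
Kept rows: 15 23 27 29 30 39 43 45 46 51 53 54 57 58 60

Answer: 15 23 27 29 30 39 43 45 46 51 53 54 57 58 60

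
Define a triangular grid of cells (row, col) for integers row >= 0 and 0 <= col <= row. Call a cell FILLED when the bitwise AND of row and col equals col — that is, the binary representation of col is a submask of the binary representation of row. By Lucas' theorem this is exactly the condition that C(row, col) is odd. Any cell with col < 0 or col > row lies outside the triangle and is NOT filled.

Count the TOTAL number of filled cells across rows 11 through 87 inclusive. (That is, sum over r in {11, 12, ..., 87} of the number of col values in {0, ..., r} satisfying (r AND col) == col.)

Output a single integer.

r11=1011 pc3: +8 =8
r12=1100 pc2: +4 =12
r13=1101 pc3: +8 =20
r14=1110 pc3: +8 =28
r15=1111 pc4: +16 =44
r16=10000 pc1: +2 =46
r17=10001 pc2: +4 =50
r18=10010 pc2: +4 =54
r19=10011 pc3: +8 =62
r20=10100 pc2: +4 =66
r21=10101 pc3: +8 =74
r22=10110 pc3: +8 =82
r23=10111 pc4: +16 =98
r24=11000 pc2: +4 =102
r25=11001 pc3: +8 =110
r26=11010 pc3: +8 =118
r27=11011 pc4: +16 =134
r28=11100 pc3: +8 =142
r29=11101 pc4: +16 =158
r30=11110 pc4: +16 =174
r31=11111 pc5: +32 =206
r32=100000 pc1: +2 =208
r33=100001 pc2: +4 =212
r34=100010 pc2: +4 =216
r35=100011 pc3: +8 =224
r36=100100 pc2: +4 =228
r37=100101 pc3: +8 =236
r38=100110 pc3: +8 =244
r39=100111 pc4: +16 =260
r40=101000 pc2: +4 =264
r41=101001 pc3: +8 =272
r42=101010 pc3: +8 =280
r43=101011 pc4: +16 =296
r44=101100 pc3: +8 =304
r45=101101 pc4: +16 =320
r46=101110 pc4: +16 =336
r47=101111 pc5: +32 =368
r48=110000 pc2: +4 =372
r49=110001 pc3: +8 =380
r50=110010 pc3: +8 =388
r51=110011 pc4: +16 =404
r52=110100 pc3: +8 =412
r53=110101 pc4: +16 =428
r54=110110 pc4: +16 =444
r55=110111 pc5: +32 =476
r56=111000 pc3: +8 =484
r57=111001 pc4: +16 =500
r58=111010 pc4: +16 =516
r59=111011 pc5: +32 =548
r60=111100 pc4: +16 =564
r61=111101 pc5: +32 =596
r62=111110 pc5: +32 =628
r63=111111 pc6: +64 =692
r64=1000000 pc1: +2 =694
r65=1000001 pc2: +4 =698
r66=1000010 pc2: +4 =702
r67=1000011 pc3: +8 =710
r68=1000100 pc2: +4 =714
r69=1000101 pc3: +8 =722
r70=1000110 pc3: +8 =730
r71=1000111 pc4: +16 =746
r72=1001000 pc2: +4 =750
r73=1001001 pc3: +8 =758
r74=1001010 pc3: +8 =766
r75=1001011 pc4: +16 =782
r76=1001100 pc3: +8 =790
r77=1001101 pc4: +16 =806
r78=1001110 pc4: +16 =822
r79=1001111 pc5: +32 =854
r80=1010000 pc2: +4 =858
r81=1010001 pc3: +8 =866
r82=1010010 pc3: +8 =874
r83=1010011 pc4: +16 =890
r84=1010100 pc3: +8 =898
r85=1010101 pc4: +16 =914
r86=1010110 pc4: +16 =930
r87=1010111 pc5: +32 =962

Answer: 962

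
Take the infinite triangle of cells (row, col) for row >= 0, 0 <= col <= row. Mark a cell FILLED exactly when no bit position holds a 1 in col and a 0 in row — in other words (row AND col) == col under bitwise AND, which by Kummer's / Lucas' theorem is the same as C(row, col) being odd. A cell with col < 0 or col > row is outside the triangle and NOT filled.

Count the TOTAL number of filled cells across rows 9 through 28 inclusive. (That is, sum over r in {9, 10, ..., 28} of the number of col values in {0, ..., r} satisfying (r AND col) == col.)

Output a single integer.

Answer: 150

Derivation:
r9=1001 pc2: +4 =4
r10=1010 pc2: +4 =8
r11=1011 pc3: +8 =16
r12=1100 pc2: +4 =20
r13=1101 pc3: +8 =28
r14=1110 pc3: +8 =36
r15=1111 pc4: +16 =52
r16=10000 pc1: +2 =54
r17=10001 pc2: +4 =58
r18=10010 pc2: +4 =62
r19=10011 pc3: +8 =70
r20=10100 pc2: +4 =74
r21=10101 pc3: +8 =82
r22=10110 pc3: +8 =90
r23=10111 pc4: +16 =106
r24=11000 pc2: +4 =110
r25=11001 pc3: +8 =118
r26=11010 pc3: +8 =126
r27=11011 pc4: +16 =142
r28=11100 pc3: +8 =150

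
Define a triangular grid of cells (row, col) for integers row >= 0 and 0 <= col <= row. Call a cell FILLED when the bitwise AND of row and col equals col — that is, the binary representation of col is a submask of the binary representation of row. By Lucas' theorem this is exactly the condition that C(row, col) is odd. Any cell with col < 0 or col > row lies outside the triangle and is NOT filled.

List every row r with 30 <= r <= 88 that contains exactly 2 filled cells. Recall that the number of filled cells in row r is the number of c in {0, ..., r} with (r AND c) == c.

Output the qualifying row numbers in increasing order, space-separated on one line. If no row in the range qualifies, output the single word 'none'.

Row r has 2^popcount(r) filled cells, so we need popcount(r) = log2(2) = 1.
Scan r = 30..88 and keep those with exactly 1 one-bits:
r=30=11110 popcount=4 -> skip
r=31=11111 popcount=5 -> skip
r=32=100000 popcount=1 -> KEEP
r=33=100001 popcount=2 -> skip
r=34=100010 popcount=2 -> skip
r=35=100011 popcount=3 -> skip
r=36=100100 popcount=2 -> skip
r=37=100101 popcount=3 -> skip
r=38=100110 popcount=3 -> skip
r=39=100111 popcount=4 -> skip
r=40=101000 popcount=2 -> skip
r=41=101001 popcount=3 -> skip
r=42=101010 popcount=3 -> skip
r=43=101011 popcount=4 -> skip
r=44=101100 popcount=3 -> skip
r=45=101101 popcount=4 -> skip
r=46=101110 popcount=4 -> skip
r=47=101111 popcount=5 -> skip
r=48=110000 popcount=2 -> skip
r=49=110001 popcount=3 -> skip
r=50=110010 popcount=3 -> skip
r=51=110011 popcount=4 -> skip
r=52=110100 popcount=3 -> skip
r=53=110101 popcount=4 -> skip
r=54=110110 popcount=4 -> skip
r=55=110111 popcount=5 -> skip
r=56=111000 popcount=3 -> skip
r=57=111001 popcount=4 -> skip
r=58=111010 popcount=4 -> skip
r=59=111011 popcount=5 -> skip
r=60=111100 popcount=4 -> skip
r=61=111101 popcount=5 -> skip
r=62=111110 popcount=5 -> skip
r=63=111111 popcount=6 -> skip
r=64=1000000 popcount=1 -> KEEP
r=65=1000001 popcount=2 -> skip
r=66=1000010 popcount=2 -> skip
r=67=1000011 popcount=3 -> skip
r=68=1000100 popcount=2 -> skip
r=69=1000101 popcount=3 -> skip
r=70=1000110 popcount=3 -> skip
r=71=1000111 popcount=4 -> skip
r=72=1001000 popcount=2 -> skip
r=73=1001001 popcount=3 -> skip
r=74=1001010 popcount=3 -> skip
r=75=1001011 popcount=4 -> skip
r=76=1001100 popcount=3 -> skip
r=77=1001101 popcount=4 -> skip
r=78=1001110 popcount=4 -> skip
r=79=1001111 popcount=5 -> skip
r=80=1010000 popcount=2 -> skip
r=81=1010001 popcount=3 -> skip
r=82=1010010 popcount=3 -> skip
r=83=1010011 popcount=4 -> skip
r=84=1010100 popcount=3 -> skip
r=85=1010101 popcount=4 -> skip
r=86=1010110 popcount=4 -> skip
r=87=1010111 popcount=5 -> skip
r=88=1011000 popcount=3 -> skip
Kept rows: 32 64

Answer: 32 64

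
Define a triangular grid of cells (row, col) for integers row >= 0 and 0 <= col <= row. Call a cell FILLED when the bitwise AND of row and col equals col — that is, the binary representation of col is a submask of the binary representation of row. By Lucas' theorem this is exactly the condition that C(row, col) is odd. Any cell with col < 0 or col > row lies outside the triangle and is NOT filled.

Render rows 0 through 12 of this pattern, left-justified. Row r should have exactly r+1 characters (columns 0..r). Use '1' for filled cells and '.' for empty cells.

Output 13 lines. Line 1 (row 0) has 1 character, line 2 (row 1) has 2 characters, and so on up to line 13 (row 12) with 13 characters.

Answer: 1
11
1.1
1111
1...1
11..11
1.1.1.1
11111111
1.......1
11......11
1.1.....1.1
1111....1111
1...1...1...1

Derivation:
r0=0: 1
r1=1: 11
r2=10: 1.1
r3=11: 1111
r4=100: 1...1
r5=101: 11..11
r6=110: 1.1.1.1
r7=111: 11111111
r8=1000: 1.......1
r9=1001: 11......11
r10=1010: 1.1.....1.1
r11=1011: 1111....1111
r12=1100: 1...1...1...1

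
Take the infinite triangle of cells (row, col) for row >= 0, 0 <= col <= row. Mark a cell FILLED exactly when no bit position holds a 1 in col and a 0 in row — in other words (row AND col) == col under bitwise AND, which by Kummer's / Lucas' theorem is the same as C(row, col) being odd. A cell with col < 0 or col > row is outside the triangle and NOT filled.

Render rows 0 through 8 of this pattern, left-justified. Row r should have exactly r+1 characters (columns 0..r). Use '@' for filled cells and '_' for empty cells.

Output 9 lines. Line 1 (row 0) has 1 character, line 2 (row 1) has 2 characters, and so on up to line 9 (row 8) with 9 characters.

Answer: @
@@
@_@
@@@@
@___@
@@__@@
@_@_@_@
@@@@@@@@
@_______@

Derivation:
r0=0: @
r1=1: @@
r2=10: @_@
r3=11: @@@@
r4=100: @___@
r5=101: @@__@@
r6=110: @_@_@_@
r7=111: @@@@@@@@
r8=1000: @_______@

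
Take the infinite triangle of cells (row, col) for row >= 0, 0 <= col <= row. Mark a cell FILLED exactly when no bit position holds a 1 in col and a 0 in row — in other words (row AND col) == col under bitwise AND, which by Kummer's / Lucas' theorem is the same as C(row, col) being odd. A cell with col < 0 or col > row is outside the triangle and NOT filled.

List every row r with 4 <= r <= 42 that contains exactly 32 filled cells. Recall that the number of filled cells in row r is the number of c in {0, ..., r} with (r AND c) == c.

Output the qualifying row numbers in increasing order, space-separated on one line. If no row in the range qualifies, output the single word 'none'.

Answer: 31

Derivation:
Row r has 2^popcount(r) filled cells, so we need popcount(r) = log2(32) = 5.
Scan r = 4..42 and keep those with exactly 5 one-bits:
r=4=100 popcount=1 -> skip
r=5=101 popcount=2 -> skip
r=6=110 popcount=2 -> skip
r=7=111 popcount=3 -> skip
r=8=1000 popcount=1 -> skip
r=9=1001 popcount=2 -> skip
r=10=1010 popcount=2 -> skip
r=11=1011 popcount=3 -> skip
r=12=1100 popcount=2 -> skip
r=13=1101 popcount=3 -> skip
r=14=1110 popcount=3 -> skip
r=15=1111 popcount=4 -> skip
r=16=10000 popcount=1 -> skip
r=17=10001 popcount=2 -> skip
r=18=10010 popcount=2 -> skip
r=19=10011 popcount=3 -> skip
r=20=10100 popcount=2 -> skip
r=21=10101 popcount=3 -> skip
r=22=10110 popcount=3 -> skip
r=23=10111 popcount=4 -> skip
r=24=11000 popcount=2 -> skip
r=25=11001 popcount=3 -> skip
r=26=11010 popcount=3 -> skip
r=27=11011 popcount=4 -> skip
r=28=11100 popcount=3 -> skip
r=29=11101 popcount=4 -> skip
r=30=11110 popcount=4 -> skip
r=31=11111 popcount=5 -> KEEP
r=32=100000 popcount=1 -> skip
r=33=100001 popcount=2 -> skip
r=34=100010 popcount=2 -> skip
r=35=100011 popcount=3 -> skip
r=36=100100 popcount=2 -> skip
r=37=100101 popcount=3 -> skip
r=38=100110 popcount=3 -> skip
r=39=100111 popcount=4 -> skip
r=40=101000 popcount=2 -> skip
r=41=101001 popcount=3 -> skip
r=42=101010 popcount=3 -> skip
Kept rows: 31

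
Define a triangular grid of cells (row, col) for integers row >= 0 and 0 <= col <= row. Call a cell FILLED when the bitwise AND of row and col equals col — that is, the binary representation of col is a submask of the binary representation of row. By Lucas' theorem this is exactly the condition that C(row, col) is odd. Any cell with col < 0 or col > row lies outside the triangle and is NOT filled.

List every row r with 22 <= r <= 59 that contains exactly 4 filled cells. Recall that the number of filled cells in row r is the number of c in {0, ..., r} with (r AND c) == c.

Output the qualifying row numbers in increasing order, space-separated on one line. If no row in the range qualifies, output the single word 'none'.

Row r has 2^popcount(r) filled cells, so we need popcount(r) = log2(4) = 2.
Scan r = 22..59 and keep those with exactly 2 one-bits:
r=22=10110 popcount=3 -> skip
r=23=10111 popcount=4 -> skip
r=24=11000 popcount=2 -> KEEP
r=25=11001 popcount=3 -> skip
r=26=11010 popcount=3 -> skip
r=27=11011 popcount=4 -> skip
r=28=11100 popcount=3 -> skip
r=29=11101 popcount=4 -> skip
r=30=11110 popcount=4 -> skip
r=31=11111 popcount=5 -> skip
r=32=100000 popcount=1 -> skip
r=33=100001 popcount=2 -> KEEP
r=34=100010 popcount=2 -> KEEP
r=35=100011 popcount=3 -> skip
r=36=100100 popcount=2 -> KEEP
r=37=100101 popcount=3 -> skip
r=38=100110 popcount=3 -> skip
r=39=100111 popcount=4 -> skip
r=40=101000 popcount=2 -> KEEP
r=41=101001 popcount=3 -> skip
r=42=101010 popcount=3 -> skip
r=43=101011 popcount=4 -> skip
r=44=101100 popcount=3 -> skip
r=45=101101 popcount=4 -> skip
r=46=101110 popcount=4 -> skip
r=47=101111 popcount=5 -> skip
r=48=110000 popcount=2 -> KEEP
r=49=110001 popcount=3 -> skip
r=50=110010 popcount=3 -> skip
r=51=110011 popcount=4 -> skip
r=52=110100 popcount=3 -> skip
r=53=110101 popcount=4 -> skip
r=54=110110 popcount=4 -> skip
r=55=110111 popcount=5 -> skip
r=56=111000 popcount=3 -> skip
r=57=111001 popcount=4 -> skip
r=58=111010 popcount=4 -> skip
r=59=111011 popcount=5 -> skip
Kept rows: 24 33 34 36 40 48

Answer: 24 33 34 36 40 48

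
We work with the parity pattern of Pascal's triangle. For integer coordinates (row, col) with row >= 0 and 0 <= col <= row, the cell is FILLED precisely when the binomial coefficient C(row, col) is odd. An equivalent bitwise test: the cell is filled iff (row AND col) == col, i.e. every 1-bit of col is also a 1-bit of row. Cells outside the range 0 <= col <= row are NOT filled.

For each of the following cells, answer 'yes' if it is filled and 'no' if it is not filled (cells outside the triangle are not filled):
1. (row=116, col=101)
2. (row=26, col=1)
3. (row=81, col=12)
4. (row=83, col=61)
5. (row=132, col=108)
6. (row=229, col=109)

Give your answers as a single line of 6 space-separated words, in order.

(116,101): row=0b1110100, col=0b1100101, row AND col = 0b1100100 = 100; 100 != 101 -> empty
(26,1): row=0b11010, col=0b1, row AND col = 0b0 = 0; 0 != 1 -> empty
(81,12): row=0b1010001, col=0b1100, row AND col = 0b0 = 0; 0 != 12 -> empty
(83,61): row=0b1010011, col=0b111101, row AND col = 0b10001 = 17; 17 != 61 -> empty
(132,108): row=0b10000100, col=0b1101100, row AND col = 0b100 = 4; 4 != 108 -> empty
(229,109): row=0b11100101, col=0b1101101, row AND col = 0b1100101 = 101; 101 != 109 -> empty

Answer: no no no no no no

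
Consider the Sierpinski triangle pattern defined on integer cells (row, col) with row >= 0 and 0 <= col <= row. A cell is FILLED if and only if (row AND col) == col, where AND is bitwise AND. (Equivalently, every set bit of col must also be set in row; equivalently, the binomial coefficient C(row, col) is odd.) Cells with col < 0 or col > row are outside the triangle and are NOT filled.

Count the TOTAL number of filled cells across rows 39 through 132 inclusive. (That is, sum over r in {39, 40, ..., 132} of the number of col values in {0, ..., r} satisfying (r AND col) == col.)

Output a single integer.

r39=100111 pc4: +16 =16
r40=101000 pc2: +4 =20
r41=101001 pc3: +8 =28
r42=101010 pc3: +8 =36
r43=101011 pc4: +16 =52
r44=101100 pc3: +8 =60
r45=101101 pc4: +16 =76
r46=101110 pc4: +16 =92
r47=101111 pc5: +32 =124
r48=110000 pc2: +4 =128
r49=110001 pc3: +8 =136
r50=110010 pc3: +8 =144
r51=110011 pc4: +16 =160
r52=110100 pc3: +8 =168
r53=110101 pc4: +16 =184
r54=110110 pc4: +16 =200
r55=110111 pc5: +32 =232
r56=111000 pc3: +8 =240
r57=111001 pc4: +16 =256
r58=111010 pc4: +16 =272
r59=111011 pc5: +32 =304
r60=111100 pc4: +16 =320
r61=111101 pc5: +32 =352
r62=111110 pc5: +32 =384
r63=111111 pc6: +64 =448
r64=1000000 pc1: +2 =450
r65=1000001 pc2: +4 =454
r66=1000010 pc2: +4 =458
r67=1000011 pc3: +8 =466
r68=1000100 pc2: +4 =470
r69=1000101 pc3: +8 =478
r70=1000110 pc3: +8 =486
r71=1000111 pc4: +16 =502
r72=1001000 pc2: +4 =506
r73=1001001 pc3: +8 =514
r74=1001010 pc3: +8 =522
r75=1001011 pc4: +16 =538
r76=1001100 pc3: +8 =546
r77=1001101 pc4: +16 =562
r78=1001110 pc4: +16 =578
r79=1001111 pc5: +32 =610
r80=1010000 pc2: +4 =614
r81=1010001 pc3: +8 =622
r82=1010010 pc3: +8 =630
r83=1010011 pc4: +16 =646
r84=1010100 pc3: +8 =654
r85=1010101 pc4: +16 =670
r86=1010110 pc4: +16 =686
r87=1010111 pc5: +32 =718
r88=1011000 pc3: +8 =726
r89=1011001 pc4: +16 =742
r90=1011010 pc4: +16 =758
r91=1011011 pc5: +32 =790
r92=1011100 pc4: +16 =806
r93=1011101 pc5: +32 =838
r94=1011110 pc5: +32 =870
r95=1011111 pc6: +64 =934
r96=1100000 pc2: +4 =938
r97=1100001 pc3: +8 =946
r98=1100010 pc3: +8 =954
r99=1100011 pc4: +16 =970
r100=1100100 pc3: +8 =978
r101=1100101 pc4: +16 =994
r102=1100110 pc4: +16 =1010
r103=1100111 pc5: +32 =1042
r104=1101000 pc3: +8 =1050
r105=1101001 pc4: +16 =1066
r106=1101010 pc4: +16 =1082
r107=1101011 pc5: +32 =1114
r108=1101100 pc4: +16 =1130
r109=1101101 pc5: +32 =1162
r110=1101110 pc5: +32 =1194
r111=1101111 pc6: +64 =1258
r112=1110000 pc3: +8 =1266
r113=1110001 pc4: +16 =1282
r114=1110010 pc4: +16 =1298
r115=1110011 pc5: +32 =1330
r116=1110100 pc4: +16 =1346
r117=1110101 pc5: +32 =1378
r118=1110110 pc5: +32 =1410
r119=1110111 pc6: +64 =1474
r120=1111000 pc4: +16 =1490
r121=1111001 pc5: +32 =1522
r122=1111010 pc5: +32 =1554
r123=1111011 pc6: +64 =1618
r124=1111100 pc5: +32 =1650
r125=1111101 pc6: +64 =1714
r126=1111110 pc6: +64 =1778
r127=1111111 pc7: +128 =1906
r128=10000000 pc1: +2 =1908
r129=10000001 pc2: +4 =1912
r130=10000010 pc2: +4 =1916
r131=10000011 pc3: +8 =1924
r132=10000100 pc2: +4 =1928

Answer: 1928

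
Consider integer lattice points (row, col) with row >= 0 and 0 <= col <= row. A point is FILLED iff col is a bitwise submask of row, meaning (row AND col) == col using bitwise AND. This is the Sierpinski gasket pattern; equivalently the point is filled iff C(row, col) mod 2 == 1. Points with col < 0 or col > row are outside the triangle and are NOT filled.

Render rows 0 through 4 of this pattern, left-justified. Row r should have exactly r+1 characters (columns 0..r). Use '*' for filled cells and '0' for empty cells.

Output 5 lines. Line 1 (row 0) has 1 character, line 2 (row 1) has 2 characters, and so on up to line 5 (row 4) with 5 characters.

r0=0: *
r1=1: **
r2=10: *0*
r3=11: ****
r4=100: *000*

Answer: *
**
*0*
****
*000*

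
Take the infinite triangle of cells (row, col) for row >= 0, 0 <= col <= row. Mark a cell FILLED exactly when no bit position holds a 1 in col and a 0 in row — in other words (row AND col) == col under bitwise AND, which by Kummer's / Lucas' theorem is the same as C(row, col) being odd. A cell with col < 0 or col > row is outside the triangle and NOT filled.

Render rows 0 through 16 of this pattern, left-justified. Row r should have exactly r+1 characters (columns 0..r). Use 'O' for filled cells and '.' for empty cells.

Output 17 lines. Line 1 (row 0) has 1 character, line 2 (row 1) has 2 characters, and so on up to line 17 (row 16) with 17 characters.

Answer: O
OO
O.O
OOOO
O...O
OO..OO
O.O.O.O
OOOOOOOO
O.......O
OO......OO
O.O.....O.O
OOOO....OOOO
O...O...O...O
OO..OO..OO..OO
O.O.O.O.O.O.O.O
OOOOOOOOOOOOOOOO
O...............O

Derivation:
r0=0: O
r1=1: OO
r2=10: O.O
r3=11: OOOO
r4=100: O...O
r5=101: OO..OO
r6=110: O.O.O.O
r7=111: OOOOOOOO
r8=1000: O.......O
r9=1001: OO......OO
r10=1010: O.O.....O.O
r11=1011: OOOO....OOOO
r12=1100: O...O...O...O
r13=1101: OO..OO..OO..OO
r14=1110: O.O.O.O.O.O.O.O
r15=1111: OOOOOOOOOOOOOOOO
r16=10000: O...............O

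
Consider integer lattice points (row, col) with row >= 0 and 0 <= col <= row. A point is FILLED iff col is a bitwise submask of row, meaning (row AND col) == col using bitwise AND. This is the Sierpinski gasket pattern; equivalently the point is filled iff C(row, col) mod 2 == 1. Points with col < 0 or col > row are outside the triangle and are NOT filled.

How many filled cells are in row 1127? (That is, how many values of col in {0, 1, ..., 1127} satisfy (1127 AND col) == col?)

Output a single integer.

Answer: 64

Derivation:
1127 in binary = 10001100111
popcount(1127) = number of 1-bits in 10001100111 = 6
A col c satisfies (1127 AND c) == c iff every set bit of c is also set in 1127; each of the 6 set bits of 1127 can independently be on or off in c.
count = 2^6 = 64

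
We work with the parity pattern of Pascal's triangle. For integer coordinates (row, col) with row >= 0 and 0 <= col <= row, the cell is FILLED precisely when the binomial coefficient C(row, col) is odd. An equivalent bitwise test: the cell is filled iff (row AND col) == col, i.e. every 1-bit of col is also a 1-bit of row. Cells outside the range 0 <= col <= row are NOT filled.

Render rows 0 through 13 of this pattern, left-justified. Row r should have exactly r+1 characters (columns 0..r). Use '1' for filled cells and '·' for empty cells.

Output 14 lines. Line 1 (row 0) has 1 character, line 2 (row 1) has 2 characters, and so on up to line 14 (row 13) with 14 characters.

Answer: 1
11
1·1
1111
1···1
11··11
1·1·1·1
11111111
1·······1
11······11
1·1·····1·1
1111····1111
1···1···1···1
11··11··11··11

Derivation:
r0=0: 1
r1=1: 11
r2=10: 1·1
r3=11: 1111
r4=100: 1···1
r5=101: 11··11
r6=110: 1·1·1·1
r7=111: 11111111
r8=1000: 1·······1
r9=1001: 11······11
r10=1010: 1·1·····1·1
r11=1011: 1111····1111
r12=1100: 1···1···1···1
r13=1101: 11··11··11··11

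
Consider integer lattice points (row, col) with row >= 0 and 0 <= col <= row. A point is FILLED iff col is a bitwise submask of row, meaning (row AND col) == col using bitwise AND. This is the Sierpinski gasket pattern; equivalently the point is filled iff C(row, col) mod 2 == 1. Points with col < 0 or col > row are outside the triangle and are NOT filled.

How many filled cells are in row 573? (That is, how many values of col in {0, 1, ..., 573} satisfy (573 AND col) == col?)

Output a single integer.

Answer: 64

Derivation:
573 in binary = 1000111101
popcount(573) = number of 1-bits in 1000111101 = 6
A col c satisfies (573 AND c) == c iff every set bit of c is also set in 573; each of the 6 set bits of 573 can independently be on or off in c.
count = 2^6 = 64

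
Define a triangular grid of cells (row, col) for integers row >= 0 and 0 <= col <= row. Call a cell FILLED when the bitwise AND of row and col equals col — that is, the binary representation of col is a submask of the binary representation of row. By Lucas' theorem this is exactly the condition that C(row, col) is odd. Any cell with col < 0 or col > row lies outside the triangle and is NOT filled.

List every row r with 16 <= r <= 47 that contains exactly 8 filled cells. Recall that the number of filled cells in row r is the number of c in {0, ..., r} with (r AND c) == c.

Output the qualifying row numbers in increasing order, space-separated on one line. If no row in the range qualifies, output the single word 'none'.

Answer: 19 21 22 25 26 28 35 37 38 41 42 44

Derivation:
Row r has 2^popcount(r) filled cells, so we need popcount(r) = log2(8) = 3.
Scan r = 16..47 and keep those with exactly 3 one-bits:
r=16=10000 popcount=1 -> skip
r=17=10001 popcount=2 -> skip
r=18=10010 popcount=2 -> skip
r=19=10011 popcount=3 -> KEEP
r=20=10100 popcount=2 -> skip
r=21=10101 popcount=3 -> KEEP
r=22=10110 popcount=3 -> KEEP
r=23=10111 popcount=4 -> skip
r=24=11000 popcount=2 -> skip
r=25=11001 popcount=3 -> KEEP
r=26=11010 popcount=3 -> KEEP
r=27=11011 popcount=4 -> skip
r=28=11100 popcount=3 -> KEEP
r=29=11101 popcount=4 -> skip
r=30=11110 popcount=4 -> skip
r=31=11111 popcount=5 -> skip
r=32=100000 popcount=1 -> skip
r=33=100001 popcount=2 -> skip
r=34=100010 popcount=2 -> skip
r=35=100011 popcount=3 -> KEEP
r=36=100100 popcount=2 -> skip
r=37=100101 popcount=3 -> KEEP
r=38=100110 popcount=3 -> KEEP
r=39=100111 popcount=4 -> skip
r=40=101000 popcount=2 -> skip
r=41=101001 popcount=3 -> KEEP
r=42=101010 popcount=3 -> KEEP
r=43=101011 popcount=4 -> skip
r=44=101100 popcount=3 -> KEEP
r=45=101101 popcount=4 -> skip
r=46=101110 popcount=4 -> skip
r=47=101111 popcount=5 -> skip
Kept rows: 19 21 22 25 26 28 35 37 38 41 42 44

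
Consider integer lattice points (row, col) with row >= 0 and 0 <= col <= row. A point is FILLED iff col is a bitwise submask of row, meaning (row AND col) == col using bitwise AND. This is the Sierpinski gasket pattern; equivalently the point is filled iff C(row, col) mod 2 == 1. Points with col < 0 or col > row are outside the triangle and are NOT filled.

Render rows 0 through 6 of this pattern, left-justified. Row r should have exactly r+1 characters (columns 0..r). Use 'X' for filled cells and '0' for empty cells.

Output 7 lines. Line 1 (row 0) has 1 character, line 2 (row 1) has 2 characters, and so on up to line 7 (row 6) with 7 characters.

r0=0: X
r1=1: XX
r2=10: X0X
r3=11: XXXX
r4=100: X000X
r5=101: XX00XX
r6=110: X0X0X0X

Answer: X
XX
X0X
XXXX
X000X
XX00XX
X0X0X0X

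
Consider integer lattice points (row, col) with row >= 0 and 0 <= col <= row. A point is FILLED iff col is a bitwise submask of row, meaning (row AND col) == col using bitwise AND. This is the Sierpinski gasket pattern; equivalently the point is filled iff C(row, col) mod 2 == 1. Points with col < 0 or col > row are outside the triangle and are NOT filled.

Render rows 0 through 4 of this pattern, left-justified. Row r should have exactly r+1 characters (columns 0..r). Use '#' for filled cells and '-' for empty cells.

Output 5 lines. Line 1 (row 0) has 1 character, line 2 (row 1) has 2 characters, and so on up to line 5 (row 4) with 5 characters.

r0=0: #
r1=1: ##
r2=10: #-#
r3=11: ####
r4=100: #---#

Answer: #
##
#-#
####
#---#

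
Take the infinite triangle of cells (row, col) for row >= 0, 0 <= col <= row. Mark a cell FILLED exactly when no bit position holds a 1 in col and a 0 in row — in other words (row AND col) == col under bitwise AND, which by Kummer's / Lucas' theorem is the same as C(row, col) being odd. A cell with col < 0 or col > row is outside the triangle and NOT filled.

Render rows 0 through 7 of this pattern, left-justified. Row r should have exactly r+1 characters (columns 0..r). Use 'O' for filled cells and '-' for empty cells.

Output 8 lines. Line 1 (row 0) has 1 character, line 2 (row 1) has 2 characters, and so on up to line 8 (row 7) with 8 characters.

r0=0: O
r1=1: OO
r2=10: O-O
r3=11: OOOO
r4=100: O---O
r5=101: OO--OO
r6=110: O-O-O-O
r7=111: OOOOOOOO

Answer: O
OO
O-O
OOOO
O---O
OO--OO
O-O-O-O
OOOOOOOO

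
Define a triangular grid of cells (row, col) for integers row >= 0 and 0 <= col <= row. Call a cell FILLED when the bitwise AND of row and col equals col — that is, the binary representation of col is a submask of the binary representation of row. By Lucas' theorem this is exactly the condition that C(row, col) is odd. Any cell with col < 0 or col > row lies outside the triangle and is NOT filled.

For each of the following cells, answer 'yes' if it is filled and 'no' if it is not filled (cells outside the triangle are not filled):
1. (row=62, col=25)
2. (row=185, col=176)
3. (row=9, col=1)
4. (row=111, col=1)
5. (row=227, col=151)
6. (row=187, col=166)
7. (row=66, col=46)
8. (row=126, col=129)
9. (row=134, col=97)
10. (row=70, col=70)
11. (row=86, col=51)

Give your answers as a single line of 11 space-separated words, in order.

Answer: no yes yes yes no no no no no yes no

Derivation:
(62,25): row=0b111110, col=0b11001, row AND col = 0b11000 = 24; 24 != 25 -> empty
(185,176): row=0b10111001, col=0b10110000, row AND col = 0b10110000 = 176; 176 == 176 -> filled
(9,1): row=0b1001, col=0b1, row AND col = 0b1 = 1; 1 == 1 -> filled
(111,1): row=0b1101111, col=0b1, row AND col = 0b1 = 1; 1 == 1 -> filled
(227,151): row=0b11100011, col=0b10010111, row AND col = 0b10000011 = 131; 131 != 151 -> empty
(187,166): row=0b10111011, col=0b10100110, row AND col = 0b10100010 = 162; 162 != 166 -> empty
(66,46): row=0b1000010, col=0b101110, row AND col = 0b10 = 2; 2 != 46 -> empty
(126,129): col outside [0, 126] -> not filled
(134,97): row=0b10000110, col=0b1100001, row AND col = 0b0 = 0; 0 != 97 -> empty
(70,70): row=0b1000110, col=0b1000110, row AND col = 0b1000110 = 70; 70 == 70 -> filled
(86,51): row=0b1010110, col=0b110011, row AND col = 0b10010 = 18; 18 != 51 -> empty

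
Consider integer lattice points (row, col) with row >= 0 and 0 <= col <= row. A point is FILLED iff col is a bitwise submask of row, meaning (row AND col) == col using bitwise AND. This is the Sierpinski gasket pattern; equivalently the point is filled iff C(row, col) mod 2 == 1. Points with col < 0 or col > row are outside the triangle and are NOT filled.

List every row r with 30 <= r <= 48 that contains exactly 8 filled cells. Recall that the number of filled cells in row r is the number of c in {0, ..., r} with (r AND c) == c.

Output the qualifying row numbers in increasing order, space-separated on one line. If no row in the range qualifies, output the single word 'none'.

Row r has 2^popcount(r) filled cells, so we need popcount(r) = log2(8) = 3.
Scan r = 30..48 and keep those with exactly 3 one-bits:
r=30=11110 popcount=4 -> skip
r=31=11111 popcount=5 -> skip
r=32=100000 popcount=1 -> skip
r=33=100001 popcount=2 -> skip
r=34=100010 popcount=2 -> skip
r=35=100011 popcount=3 -> KEEP
r=36=100100 popcount=2 -> skip
r=37=100101 popcount=3 -> KEEP
r=38=100110 popcount=3 -> KEEP
r=39=100111 popcount=4 -> skip
r=40=101000 popcount=2 -> skip
r=41=101001 popcount=3 -> KEEP
r=42=101010 popcount=3 -> KEEP
r=43=101011 popcount=4 -> skip
r=44=101100 popcount=3 -> KEEP
r=45=101101 popcount=4 -> skip
r=46=101110 popcount=4 -> skip
r=47=101111 popcount=5 -> skip
r=48=110000 popcount=2 -> skip
Kept rows: 35 37 38 41 42 44

Answer: 35 37 38 41 42 44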